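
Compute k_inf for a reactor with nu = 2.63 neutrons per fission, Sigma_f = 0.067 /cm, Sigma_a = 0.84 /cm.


k_inf = nu * Sigma_f / Sigma_a
k_inf = 2.63 * 0.067 / 0.84
k_inf = 0.20977

0.20977


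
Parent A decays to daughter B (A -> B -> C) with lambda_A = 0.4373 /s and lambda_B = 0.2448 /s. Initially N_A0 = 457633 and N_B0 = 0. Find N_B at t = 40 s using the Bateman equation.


N_B(t) = lambda_A * N_A0 / (lambda_B - lambda_A) * [exp(-lambda_A*t) - exp(-lambda_B*t)]
exp(-0.4373*40) = 2.531168e-08; exp(-0.2448*40) = 5.589699e-05
N_B = 0.4373 * 457633 / (0.2448 - 0.4373) * (2.531168e-08 - 5.589699e-05)
N_B = 58.084

58.084


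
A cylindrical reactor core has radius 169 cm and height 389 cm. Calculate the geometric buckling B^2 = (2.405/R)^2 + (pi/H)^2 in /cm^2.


B^2 = (2.405/R)^2 + (pi/H)^2
B^2 = (2.405/169)^2 + (pi/389)^2
B^2 = 2.6774e-04 /cm^2

2.6774e-04


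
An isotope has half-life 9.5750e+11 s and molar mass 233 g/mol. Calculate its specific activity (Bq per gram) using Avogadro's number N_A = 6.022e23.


lambda = ln(2) / t_half = ln(2) / 9.5750e+11 = 7.239135e-13 /s
SA = lambda * N_A / M
SA = 7.239135e-13 * 6.022e23 / 233
SA = 1.8710e+09 Bq/g

1.8710e+09


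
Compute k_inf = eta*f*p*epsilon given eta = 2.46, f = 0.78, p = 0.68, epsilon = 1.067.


k_inf = eta * f * p * epsilon
k_inf = 2.46 * 0.78 * 0.68 * 1.067
k_inf = 1.3922

1.3922


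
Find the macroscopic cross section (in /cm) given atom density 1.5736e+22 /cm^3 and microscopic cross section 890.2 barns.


Sigma = N * sigma_barns * 1e-24
Sigma = 1.5736e+22 * 890.2 * 1e-24
Sigma = 14.008 /cm

14.008


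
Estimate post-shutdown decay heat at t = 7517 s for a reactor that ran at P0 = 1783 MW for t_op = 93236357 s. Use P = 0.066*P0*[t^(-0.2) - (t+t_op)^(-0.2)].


P/P0 = 0.066 * [t^(-0.2) - (t + t_op)^(-0.2)]
P/P0 = 0.066 * [7517^(-0.2) - (7517 + 93236357)^(-0.2)]
P/P0 = 0.066 * [0.1677997 - 0.02547276] = 0.009393578
P = 1783 * 0.009393578 = 16.749 MW

16.749


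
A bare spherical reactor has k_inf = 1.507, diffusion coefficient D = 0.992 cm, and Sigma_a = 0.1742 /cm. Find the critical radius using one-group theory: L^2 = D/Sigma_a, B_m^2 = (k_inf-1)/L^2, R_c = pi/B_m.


L^2 = D / Sigma_a = 0.992 / 0.1742 = 5.694604 cm^2
B_m^2 = (k_inf - 1) / L^2 = (1.507 - 1) / 5.694604 = 0.08903165 /cm^2
For a bare sphere: B_g = pi/R, so R_c = pi / sqrt(B_m^2)
R_c = pi / sqrt(0.08903165) = 10.529 cm

10.529


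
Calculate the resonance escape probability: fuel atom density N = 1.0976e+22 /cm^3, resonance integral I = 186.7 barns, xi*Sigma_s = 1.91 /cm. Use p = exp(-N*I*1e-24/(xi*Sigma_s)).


p = exp(-N * I * 1e-24 / (xi*Sigma_s))
p = exp(-1.0976e+22 * 186.7 * 1e-24 / 1.91)
p = 0.34202

0.34202


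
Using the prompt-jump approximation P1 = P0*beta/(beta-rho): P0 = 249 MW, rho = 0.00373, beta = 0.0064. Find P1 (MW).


P1/P0 = beta / (beta - rho)
P1/P0 = 0.0064 / (0.0064 - 0.00373) = 2.397004
P1 = 249 * 2.397004 = 596.85 MW

596.85


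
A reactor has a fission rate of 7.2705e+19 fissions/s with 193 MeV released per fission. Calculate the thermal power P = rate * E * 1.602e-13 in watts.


P = fission_rate * E_MeV * 1.602e-13
P = 7.2705e+19 * 193 * 1.602e-13
P = 2.2479e+09 W

2.2479e+09


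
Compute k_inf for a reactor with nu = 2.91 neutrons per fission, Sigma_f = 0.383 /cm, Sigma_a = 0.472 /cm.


k_inf = nu * Sigma_f / Sigma_a
k_inf = 2.91 * 0.383 / 0.472
k_inf = 2.3613

2.3613


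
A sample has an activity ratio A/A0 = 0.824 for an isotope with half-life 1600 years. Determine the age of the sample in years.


lambda = ln(2) / t_half = ln(2) / 1600 = 4.332170e-04 /yr
t = -ln(A/A0) / lambda
t = -ln(0.824) / 4.332170e-04
t = 446.85 yr

446.85


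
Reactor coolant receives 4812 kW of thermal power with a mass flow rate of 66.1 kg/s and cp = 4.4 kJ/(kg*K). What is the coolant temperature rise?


dT = Q / (m_dot * cp)
dT = 4812 / (66.1 * 4.4)
dT = 16.545 C

16.545


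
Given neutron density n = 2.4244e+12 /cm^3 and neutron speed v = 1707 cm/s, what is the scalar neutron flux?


phi = n * v
phi = 2.4244e+12 * 1707
phi = 4.1385e+15 /cm^2/s

4.1385e+15


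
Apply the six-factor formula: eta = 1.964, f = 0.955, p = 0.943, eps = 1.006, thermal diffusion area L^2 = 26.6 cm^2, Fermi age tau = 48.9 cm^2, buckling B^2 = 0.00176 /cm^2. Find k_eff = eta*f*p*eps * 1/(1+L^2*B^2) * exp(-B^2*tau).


k_inf = eta*f*p*eps = 1.964*0.955*0.943*1.006 = 1.779322
P_TNL = 1/(1 + L^2*B^2) = 1/(1 + 26.6*0.00176) = 0.9552777
P_FNL = exp(-B^2*tau) = exp(-0.00176*48.9) = 0.9175355
k_eff = k_inf * P_TNL * P_FNL = 1.779322 * 0.9552777 * 0.9175355
k_eff = 1.5596

1.5596


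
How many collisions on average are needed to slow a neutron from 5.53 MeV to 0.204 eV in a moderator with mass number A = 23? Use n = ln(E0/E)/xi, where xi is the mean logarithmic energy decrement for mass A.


xi = 1 + (A-1)^2/(2A)*ln((A-1)/(A+1)) = 0.08448899 (for A = 23)
n = ln(E0/E) / xi
n = ln(5.53e6 / 0.204) / 0.08448899
n = ln(2.710784e+07) / 0.08448899 = 202.57

202.57


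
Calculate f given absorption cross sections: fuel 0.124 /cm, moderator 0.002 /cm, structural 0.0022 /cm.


f = Sigma_a_fuel / (Sigma_a_fuel + Sigma_a_mod + Sigma_a_other)
f = 0.124 / (0.124 + 0.002 + 0.0022)
f = 0.96724

0.96724


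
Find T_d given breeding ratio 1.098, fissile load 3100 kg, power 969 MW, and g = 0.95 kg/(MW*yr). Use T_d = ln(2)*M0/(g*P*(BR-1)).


Breeding gain G = BR - 1 = 1.098 - 1 = 0.098
Fissile production rate = g * P * G = 0.95 * 969 * 0.098 = 90.2139 kg/yr
T_d = ln(2) * M0 / (g * P * G)
T_d = ln(2) * 3100 / 90.2139 = 23.818 yr

23.818


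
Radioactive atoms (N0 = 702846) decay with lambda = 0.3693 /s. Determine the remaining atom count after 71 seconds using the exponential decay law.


N = N0 * exp(-lambda * t)
N = 702846 * exp(-0.3693 * 71)
N = 2.8809e-06

2.8809e-06


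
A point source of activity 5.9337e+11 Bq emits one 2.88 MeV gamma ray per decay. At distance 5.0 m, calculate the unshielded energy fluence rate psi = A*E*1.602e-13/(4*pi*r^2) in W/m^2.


psi = A * E * 1.602e-13 / (4*pi*r^2)
psi = 5.9337e+11 * 2.88 * 1.602e-13 / (4*pi*5.0^2)
psi = 8.7143e-04 W/m^2

8.7143e-04


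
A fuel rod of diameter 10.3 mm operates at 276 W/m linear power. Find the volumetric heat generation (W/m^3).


r = D / 2 / 1000 = 10.3 / 2 / 1000 = 0.00515 m
q''' = q' / (pi * r^2)
q''' = 276 / (pi * 0.00515^2)
q''' = 3.3124e+06 W/m^3

3.3124e+06


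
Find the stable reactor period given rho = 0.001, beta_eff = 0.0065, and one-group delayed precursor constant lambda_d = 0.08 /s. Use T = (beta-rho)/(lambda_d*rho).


T = (beta - rho) / (lambda_d * rho)
T = (0.0065 - 0.001) / (0.08 * 0.001)
T = 68.750 s

68.750


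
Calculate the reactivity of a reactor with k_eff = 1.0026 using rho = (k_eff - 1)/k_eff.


rho = (k_eff - 1) / k_eff
rho = (1.0026 - 1) / 1.0026
rho = 0.0025933

0.0025933


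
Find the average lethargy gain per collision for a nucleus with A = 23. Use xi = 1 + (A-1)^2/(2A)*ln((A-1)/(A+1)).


xi = 1 + (A-1)^2/(2A) * ln((A-1)/(A+1))
xi = 1 + (23-1)^2/(2*23) * ln((23-1)/(23 +1))
xi = 0.084489

0.084489


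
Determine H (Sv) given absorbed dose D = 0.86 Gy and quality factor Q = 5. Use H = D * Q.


H = D * Q
H = 0.86 * 5
H = 4.3000 Sv

4.3000


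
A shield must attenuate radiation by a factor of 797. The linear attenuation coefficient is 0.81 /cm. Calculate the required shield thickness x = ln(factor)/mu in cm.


x = ln(factor) / mu
x = ln(797) / 0.81
x = 8.2480 cm

8.2480


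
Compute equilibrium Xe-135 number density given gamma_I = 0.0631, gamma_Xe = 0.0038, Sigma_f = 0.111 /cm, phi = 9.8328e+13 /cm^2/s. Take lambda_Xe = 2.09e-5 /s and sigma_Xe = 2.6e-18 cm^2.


Xe_eq = (gamma_I + gamma_Xe) * Sigma_f * phi / (lambda_Xe + sigma_Xe * phi)
Numerator = (0.0631 + 0.0038) * 0.111 * 9.8328e+13 = 7.301739e+11
Denominator = 2.09e-5 + 2.6e-18 * 9.8328e+13 = 2.765528e-04
Xe_eq = 7.301739e+11 / 2.765528e-04 = 2.6403e+15 /cm^3

2.6403e+15


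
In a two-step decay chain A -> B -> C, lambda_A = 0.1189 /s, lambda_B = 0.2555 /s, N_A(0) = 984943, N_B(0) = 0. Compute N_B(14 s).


N_B(t) = lambda_A * N_A0 / (lambda_B - lambda_A) * [exp(-lambda_A*t) - exp(-lambda_B*t)]
exp(-0.1189*14) = 0.1892663; exp(-0.2555*14) = 0.02795945
N_B = 0.1189 * 984943 / (0.2555 - 0.1189) * (0.1892663 - 0.02795945)
N_B = 138291

138291


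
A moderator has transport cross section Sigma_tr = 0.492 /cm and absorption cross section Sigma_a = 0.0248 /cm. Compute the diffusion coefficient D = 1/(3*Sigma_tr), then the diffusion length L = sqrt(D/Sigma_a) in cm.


D = 1 / (3 * Sigma_tr) = 1 / (3 * 0.492) = 0.6775068 cm
L = sqrt(D / Sigma_a)
L = sqrt(0.6775068 / 0.0248)
L = 5.2267 cm

5.2267


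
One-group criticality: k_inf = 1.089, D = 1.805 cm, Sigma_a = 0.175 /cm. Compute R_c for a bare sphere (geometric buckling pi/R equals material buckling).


L^2 = D / Sigma_a = 1.805 / 0.175 = 10.31429 cm^2
B_m^2 = (k_inf - 1) / L^2 = (1.089 - 1) / 10.31429 = 0.008628805 /cm^2
For a bare sphere: B_g = pi/R, so R_c = pi / sqrt(B_m^2)
R_c = pi / sqrt(0.008628805) = 33.820 cm

33.820


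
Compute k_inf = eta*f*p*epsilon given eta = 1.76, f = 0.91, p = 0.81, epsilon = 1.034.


k_inf = eta * f * p * epsilon
k_inf = 1.76 * 0.91 * 0.81 * 1.034
k_inf = 1.3414

1.3414


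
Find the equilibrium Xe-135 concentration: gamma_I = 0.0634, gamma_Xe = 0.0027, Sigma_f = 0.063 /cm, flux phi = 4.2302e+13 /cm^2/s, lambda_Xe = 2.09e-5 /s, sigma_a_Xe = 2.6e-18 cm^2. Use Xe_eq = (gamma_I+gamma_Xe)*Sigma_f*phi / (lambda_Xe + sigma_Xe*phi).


Xe_eq = (gamma_I + gamma_Xe) * Sigma_f * phi / (lambda_Xe + sigma_Xe * phi)
Numerator = (0.0634 + 0.0027) * 0.063 * 4.2302e+13 = 1.761582e+11
Denominator = 2.09e-5 + 2.6e-18 * 4.2302e+13 = 1.308852e-04
Xe_eq = 1.761582e+11 / 1.308852e-04 = 1.3459e+15 /cm^3

1.3459e+15


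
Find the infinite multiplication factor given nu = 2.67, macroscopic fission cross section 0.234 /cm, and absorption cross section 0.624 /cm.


k_inf = nu * Sigma_f / Sigma_a
k_inf = 2.67 * 0.234 / 0.624
k_inf = 1.0012

1.0012


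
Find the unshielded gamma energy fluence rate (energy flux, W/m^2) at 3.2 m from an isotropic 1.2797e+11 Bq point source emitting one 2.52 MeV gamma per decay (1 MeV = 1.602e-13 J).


psi = A * E * 1.602e-13 / (4*pi*r^2)
psi = 1.2797e+11 * 2.52 * 1.602e-13 / (4*pi*3.2^2)
psi = 4.0148e-04 W/m^2

4.0148e-04


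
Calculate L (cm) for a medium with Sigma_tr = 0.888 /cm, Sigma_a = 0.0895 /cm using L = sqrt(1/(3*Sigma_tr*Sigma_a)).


D = 1 / (3 * Sigma_tr) = 1 / (3 * 0.888) = 0.3753754 cm
L = sqrt(D / Sigma_a)
L = sqrt(0.3753754 / 0.0895)
L = 2.0480 cm

2.0480


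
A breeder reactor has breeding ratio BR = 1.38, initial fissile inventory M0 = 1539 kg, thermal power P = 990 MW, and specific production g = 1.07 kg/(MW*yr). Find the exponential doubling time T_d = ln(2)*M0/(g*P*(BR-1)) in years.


Breeding gain G = BR - 1 = 1.38 - 1 = 0.38
Fissile production rate = g * P * G = 1.07 * 990 * 0.38 = 402.534 kg/yr
T_d = ln(2) * M0 / (g * P * G)
T_d = ln(2) * 1539 / 402.534 = 2.6501 yr

2.6501


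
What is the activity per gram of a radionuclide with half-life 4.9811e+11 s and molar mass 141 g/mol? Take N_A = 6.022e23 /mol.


lambda = ln(2) / t_half = ln(2) / 4.9811e+11 = 1.391554e-12 /s
SA = lambda * N_A / M
SA = 1.391554e-12 * 6.022e23 / 141
SA = 5.9432e+09 Bq/g

5.9432e+09


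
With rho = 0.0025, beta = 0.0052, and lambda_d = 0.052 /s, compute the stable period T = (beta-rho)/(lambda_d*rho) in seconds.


T = (beta - rho) / (lambda_d * rho)
T = (0.0052 - 0.0025) / (0.052 * 0.0025)
T = 20.769 s

20.769


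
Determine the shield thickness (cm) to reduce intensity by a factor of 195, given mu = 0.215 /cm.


x = ln(factor) / mu
x = ln(195) / 0.215
x = 24.526 cm

24.526


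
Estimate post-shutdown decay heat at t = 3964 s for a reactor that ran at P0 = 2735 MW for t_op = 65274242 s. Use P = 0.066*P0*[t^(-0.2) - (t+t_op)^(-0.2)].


P/P0 = 0.066 * [t^(-0.2) - (t + t_op)^(-0.2)]
P/P0 = 0.066 * [3964^(-0.2) - (3964 + 65274242)^(-0.2)]
P/P0 = 0.066 * [0.1907099 - 0.02735561] = 0.01078138
P = 2735 * 0.01078138 = 29.487 MW

29.487


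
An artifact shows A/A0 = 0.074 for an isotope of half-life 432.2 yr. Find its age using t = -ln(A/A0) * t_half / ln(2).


lambda = ln(2) / t_half = ln(2) / 432.2 = 0.001603765 /yr
t = -ln(A/A0) / lambda
t = -ln(0.074) / 0.001603765
t = 1623.5 yr

1623.5


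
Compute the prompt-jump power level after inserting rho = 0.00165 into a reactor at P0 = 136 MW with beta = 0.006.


P1/P0 = beta / (beta - rho)
P1/P0 = 0.006 / (0.006 - 0.00165) = 1.379310
P1 = 136 * 1.379310 = 187.59 MW

187.59


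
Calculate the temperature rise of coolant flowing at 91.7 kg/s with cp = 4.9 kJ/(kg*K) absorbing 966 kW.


dT = Q / (m_dot * cp)
dT = 966 / (91.7 * 4.9)
dT = 2.1499 C

2.1499


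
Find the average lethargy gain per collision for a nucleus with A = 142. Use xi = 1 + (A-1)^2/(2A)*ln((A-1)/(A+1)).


xi = 1 + (A-1)^2/(2A) * ln((A-1)/(A+1))
xi = 1 + (142-1)^2/(2*142) * ln((142-1)/(142 +1))
xi = 0.014019

0.014019


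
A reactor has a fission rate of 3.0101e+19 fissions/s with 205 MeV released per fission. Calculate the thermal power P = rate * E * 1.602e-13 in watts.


P = fission_rate * E_MeV * 1.602e-13
P = 3.0101e+19 * 205 * 1.602e-13
P = 9.8855e+08 W

9.8855e+08


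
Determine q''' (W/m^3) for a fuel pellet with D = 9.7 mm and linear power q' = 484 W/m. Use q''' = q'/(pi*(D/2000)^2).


r = D / 2 / 1000 = 9.7 / 2 / 1000 = 0.00485 m
q''' = q' / (pi * r^2)
q''' = 484 / (pi * 0.00485^2)
q''' = 6.5496e+06 W/m^3

6.5496e+06


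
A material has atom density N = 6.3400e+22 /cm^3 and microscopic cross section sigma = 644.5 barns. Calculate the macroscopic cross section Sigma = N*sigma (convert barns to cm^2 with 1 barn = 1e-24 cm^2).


Sigma = N * sigma_barns * 1e-24
Sigma = 6.3400e+22 * 644.5 * 1e-24
Sigma = 40.861 /cm

40.861


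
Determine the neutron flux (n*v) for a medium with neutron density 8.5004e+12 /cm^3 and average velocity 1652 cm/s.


phi = n * v
phi = 8.5004e+12 * 1652
phi = 1.4043e+16 /cm^2/s

1.4043e+16


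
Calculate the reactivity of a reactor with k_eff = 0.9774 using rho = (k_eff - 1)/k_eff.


rho = (k_eff - 1) / k_eff
rho = (0.9774 - 1) / 0.9774
rho = -0.023123

-0.023123


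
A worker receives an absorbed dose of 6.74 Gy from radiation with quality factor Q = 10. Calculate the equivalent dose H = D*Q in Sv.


H = D * Q
H = 6.74 * 10
H = 67.400 Sv

67.400


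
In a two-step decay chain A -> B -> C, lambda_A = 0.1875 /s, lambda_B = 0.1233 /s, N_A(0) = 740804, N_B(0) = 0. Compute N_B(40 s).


N_B(t) = lambda_A * N_A0 / (lambda_B - lambda_A) * [exp(-lambda_A*t) - exp(-lambda_B*t)]
exp(-0.1875*40) = 5.530844e-04; exp(-0.1233*40) = 0.007212065
N_B = 0.1875 * 740804 / (0.1233 - 0.1875) * (5.530844e-04 - 0.007212065)
N_B = 14407

14407


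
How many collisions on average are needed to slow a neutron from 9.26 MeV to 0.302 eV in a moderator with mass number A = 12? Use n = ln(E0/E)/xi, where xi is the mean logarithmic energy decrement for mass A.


xi = 1 + (A-1)^2/(2A)*ln((A-1)/(A+1)) = 0.1577690 (for A = 12)
n = ln(E0/E) / xi
n = ln(9.26e6 / 0.302) / 0.1577690
n = ln(3.066225e+07) / 0.1577690 = 109.26

109.26


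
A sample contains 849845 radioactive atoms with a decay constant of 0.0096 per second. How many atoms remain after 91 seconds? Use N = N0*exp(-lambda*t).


N = N0 * exp(-lambda * t)
N = 849845 * exp(-0.0096 * 91)
N = 354764

354764


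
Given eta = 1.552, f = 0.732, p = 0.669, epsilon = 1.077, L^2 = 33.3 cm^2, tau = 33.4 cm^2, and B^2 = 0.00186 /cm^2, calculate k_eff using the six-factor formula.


k_inf = eta*f*p*eps = 1.552*0.732*0.669*1.077 = 0.8185489
P_TNL = 1/(1 + L^2*B^2) = 1/(1 + 33.3*0.00186) = 0.9416746
P_FNL = exp(-B^2*tau) = exp(-0.00186*33.4) = 0.9397663
k_eff = k_inf * P_TNL * P_FNL = 0.8185489 * 0.9416746 * 0.9397663
k_eff = 0.72438

0.72438


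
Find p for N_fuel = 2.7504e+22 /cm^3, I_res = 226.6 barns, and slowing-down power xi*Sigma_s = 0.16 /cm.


p = exp(-N * I * 1e-24 / (xi*Sigma_s))
p = exp(-2.7504e+22 * 226.6 * 1e-24 / 0.16)
p = 1.2110e-17

1.2110e-17


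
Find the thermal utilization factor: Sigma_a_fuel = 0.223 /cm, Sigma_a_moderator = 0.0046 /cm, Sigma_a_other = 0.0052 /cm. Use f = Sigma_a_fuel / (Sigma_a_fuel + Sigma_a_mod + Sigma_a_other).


f = Sigma_a_fuel / (Sigma_a_fuel + Sigma_a_mod + Sigma_a_other)
f = 0.223 / (0.223 + 0.0046 + 0.0052)
f = 0.95790

0.95790


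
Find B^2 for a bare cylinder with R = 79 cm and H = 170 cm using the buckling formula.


B^2 = (2.405/R)^2 + (pi/H)^2
B^2 = (2.405/79)^2 + (pi/170)^2
B^2 = 0.0012683 /cm^2

0.0012683


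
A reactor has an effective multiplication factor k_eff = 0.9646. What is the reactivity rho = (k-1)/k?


rho = (k_eff - 1) / k_eff
rho = (0.9646 - 1) / 0.9646
rho = -0.036699

-0.036699


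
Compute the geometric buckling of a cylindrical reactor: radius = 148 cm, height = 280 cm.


B^2 = (2.405/R)^2 + (pi/H)^2
B^2 = (2.405/148)^2 + (pi/280)^2
B^2 = 3.8995e-04 /cm^2

3.8995e-04


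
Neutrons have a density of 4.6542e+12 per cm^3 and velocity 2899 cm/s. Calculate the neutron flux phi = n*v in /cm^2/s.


phi = n * v
phi = 4.6542e+12 * 2899
phi = 1.3493e+16 /cm^2/s

1.3493e+16


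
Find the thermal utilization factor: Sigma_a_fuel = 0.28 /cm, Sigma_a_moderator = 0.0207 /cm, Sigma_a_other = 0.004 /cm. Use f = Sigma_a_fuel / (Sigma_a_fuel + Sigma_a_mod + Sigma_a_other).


f = Sigma_a_fuel / (Sigma_a_fuel + Sigma_a_mod + Sigma_a_other)
f = 0.28 / (0.28 + 0.0207 + 0.004)
f = 0.91894

0.91894


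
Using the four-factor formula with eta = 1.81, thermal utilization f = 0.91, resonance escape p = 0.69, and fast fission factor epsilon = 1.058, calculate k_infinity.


k_inf = eta * f * p * epsilon
k_inf = 1.81 * 0.91 * 0.69 * 1.058
k_inf = 1.2024

1.2024


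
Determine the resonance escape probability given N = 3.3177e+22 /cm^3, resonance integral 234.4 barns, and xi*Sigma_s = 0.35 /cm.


p = exp(-N * I * 1e-24 / (xi*Sigma_s))
p = exp(-3.3177e+22 * 234.4 * 1e-24 / 0.35)
p = 2.2406e-10

2.2406e-10


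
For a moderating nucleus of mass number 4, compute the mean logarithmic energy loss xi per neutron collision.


xi = 1 + (A-1)^2/(2A) * ln((A-1)/(A+1))
xi = 1 + (4-1)^2/(2*4) * ln((4-1)/(4 +1))
xi = 0.42532

0.42532


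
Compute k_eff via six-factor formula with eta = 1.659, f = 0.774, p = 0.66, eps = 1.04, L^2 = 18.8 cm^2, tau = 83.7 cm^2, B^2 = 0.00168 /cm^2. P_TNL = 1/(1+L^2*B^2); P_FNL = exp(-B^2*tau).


k_inf = eta*f*p*eps = 1.659*0.774*0.66*1.04 = 0.8813829
P_TNL = 1/(1 + L^2*B^2) = 1/(1 + 18.8*0.00168) = 0.9693830
P_FNL = exp(-B^2*tau) = exp(-0.00168*83.7) = 0.8688229
k_eff = k_inf * P_TNL * P_FNL = 0.8813829 * 0.9693830 * 0.8688229
k_eff = 0.74232

0.74232


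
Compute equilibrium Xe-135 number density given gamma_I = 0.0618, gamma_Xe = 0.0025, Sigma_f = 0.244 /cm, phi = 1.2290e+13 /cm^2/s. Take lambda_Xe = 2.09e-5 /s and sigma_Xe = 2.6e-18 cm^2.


Xe_eq = (gamma_I + gamma_Xe) * Sigma_f * phi / (lambda_Xe + sigma_Xe * phi)
Numerator = (0.0618 + 0.0025) * 0.244 * 1.2290e+13 = 1.928203e+11
Denominator = 2.09e-5 + 2.6e-18 * 1.2290e+13 = 5.285400e-05
Xe_eq = 1.928203e+11 / 5.285400e-05 = 3.6482e+15 /cm^3

3.6482e+15


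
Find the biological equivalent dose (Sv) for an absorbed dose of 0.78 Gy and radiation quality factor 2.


H = D * Q
H = 0.78 * 2
H = 1.5600 Sv

1.5600


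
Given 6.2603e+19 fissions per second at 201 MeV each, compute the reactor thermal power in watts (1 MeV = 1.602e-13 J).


P = fission_rate * E_MeV * 1.602e-13
P = 6.2603e+19 * 201 * 1.602e-13
P = 2.0158e+09 W

2.0158e+09


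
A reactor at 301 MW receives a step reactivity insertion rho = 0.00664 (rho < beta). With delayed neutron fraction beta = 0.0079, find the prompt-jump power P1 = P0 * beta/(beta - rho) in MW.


P1/P0 = beta / (beta - rho)
P1/P0 = 0.0079 / (0.0079 - 0.00664) = 6.269841
P1 = 301 * 6.269841 = 1887.2 MW

1887.2


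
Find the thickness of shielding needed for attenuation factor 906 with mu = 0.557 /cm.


x = ln(factor) / mu
x = ln(906) / 0.557
x = 12.224 cm

12.224


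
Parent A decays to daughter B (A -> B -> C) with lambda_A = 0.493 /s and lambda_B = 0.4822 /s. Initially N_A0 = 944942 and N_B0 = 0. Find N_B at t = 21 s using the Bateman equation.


N_B(t) = lambda_A * N_A0 / (lambda_B - lambda_A) * [exp(-lambda_A*t) - exp(-lambda_B*t)]
exp(-0.493*21) = 3.189696e-05; exp(-0.4822*21) = 4.001725e-05
N_B = 0.493 * 944942 / (0.4822 - 0.493) * (3.189696e-05 - 4.001725e-05)
N_B = 350.27

350.27


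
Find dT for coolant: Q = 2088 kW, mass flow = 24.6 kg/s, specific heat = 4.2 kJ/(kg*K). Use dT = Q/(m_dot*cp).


dT = Q / (m_dot * cp)
dT = 2088 / (24.6 * 4.2)
dT = 20.209 C

20.209


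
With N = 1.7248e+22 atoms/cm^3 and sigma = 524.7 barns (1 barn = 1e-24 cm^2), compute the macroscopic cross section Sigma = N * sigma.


Sigma = N * sigma_barns * 1e-24
Sigma = 1.7248e+22 * 524.7 * 1e-24
Sigma = 9.0500 /cm

9.0500


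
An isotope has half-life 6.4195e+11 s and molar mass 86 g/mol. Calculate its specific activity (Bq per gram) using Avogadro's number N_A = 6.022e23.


lambda = ln(2) / t_half = ln(2) / 6.4195e+11 = 1.079753e-12 /s
SA = lambda * N_A / M
SA = 1.079753e-12 * 6.022e23 / 86
SA = 7.5608e+09 Bq/g

7.5608e+09


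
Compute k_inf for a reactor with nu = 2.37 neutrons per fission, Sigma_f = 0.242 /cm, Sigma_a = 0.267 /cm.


k_inf = nu * Sigma_f / Sigma_a
k_inf = 2.37 * 0.242 / 0.267
k_inf = 2.1481

2.1481


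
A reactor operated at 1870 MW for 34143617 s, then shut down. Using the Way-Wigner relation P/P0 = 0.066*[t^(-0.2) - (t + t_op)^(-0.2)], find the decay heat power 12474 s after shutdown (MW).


P/P0 = 0.066 * [t^(-0.2) - (t + t_op)^(-0.2)]
P/P0 = 0.066 * [12474^(-0.2) - (12474 + 34143617)^(-0.2)]
P/P0 = 0.066 * [0.1516348 - 0.03113912] = 0.007952715
P = 1870 * 0.007952715 = 14.872 MW

14.872


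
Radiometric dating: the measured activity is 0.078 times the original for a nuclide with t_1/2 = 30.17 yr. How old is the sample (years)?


lambda = ln(2) / t_half = ln(2) / 30.17 = 0.02297472 /yr
t = -ln(A/A0) / lambda
t = -ln(0.078) / 0.02297472
t = 111.04 yr

111.04


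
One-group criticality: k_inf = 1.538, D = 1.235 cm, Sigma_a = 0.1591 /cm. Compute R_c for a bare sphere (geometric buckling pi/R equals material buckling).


L^2 = D / Sigma_a = 1.235 / 0.1591 = 7.762414 cm^2
B_m^2 = (k_inf - 1) / L^2 = (1.538 - 1) / 7.762414 = 0.06930834 /cm^2
For a bare sphere: B_g = pi/R, so R_c = pi / sqrt(B_m^2)
R_c = pi / sqrt(0.06930834) = 11.933 cm

11.933


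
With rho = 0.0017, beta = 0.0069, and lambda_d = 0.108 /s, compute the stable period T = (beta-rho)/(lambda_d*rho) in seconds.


T = (beta - rho) / (lambda_d * rho)
T = (0.0069 - 0.0017) / (0.108 * 0.0017)
T = 28.322 s

28.322


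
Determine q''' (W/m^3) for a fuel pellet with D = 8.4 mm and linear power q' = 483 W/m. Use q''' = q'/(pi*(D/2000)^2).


r = D / 2 / 1000 = 8.4 / 2 / 1000 = 0.0042 m
q''' = q' / (pi * r^2)
q''' = 483 / (pi * 0.0042^2)
q''' = 8.7156e+06 W/m^3

8.7156e+06


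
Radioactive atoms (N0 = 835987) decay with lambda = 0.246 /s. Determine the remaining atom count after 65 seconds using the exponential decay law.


N = N0 * exp(-lambda * t)
N = 835987 * exp(-0.246 * 65)
N = 0.095023

0.095023


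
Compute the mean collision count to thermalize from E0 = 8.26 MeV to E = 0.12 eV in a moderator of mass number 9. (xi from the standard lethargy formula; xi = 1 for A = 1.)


xi = 1 + (A-1)^2/(2A)*ln((A-1)/(A+1)) = 0.2066007 (for A = 9)
n = ln(E0/E) / xi
n = ln(8.26e6 / 0.12) / 0.2066007
n = ln(6.883333e+07) / 0.2066007 = 87.353

87.353


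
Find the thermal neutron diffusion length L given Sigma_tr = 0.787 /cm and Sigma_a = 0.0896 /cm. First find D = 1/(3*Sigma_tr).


D = 1 / (3 * Sigma_tr) = 1 / (3 * 0.787) = 0.4235493 cm
L = sqrt(D / Sigma_a)
L = sqrt(0.4235493 / 0.0896)
L = 2.1742 cm

2.1742


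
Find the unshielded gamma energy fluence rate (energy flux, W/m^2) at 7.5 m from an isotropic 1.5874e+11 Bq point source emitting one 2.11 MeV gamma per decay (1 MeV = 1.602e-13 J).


psi = A * E * 1.602e-13 / (4*pi*r^2)
psi = 1.5874e+11 * 2.11 * 1.602e-13 / (4*pi*7.5^2)
psi = 7.5910e-05 W/m^2

7.5910e-05


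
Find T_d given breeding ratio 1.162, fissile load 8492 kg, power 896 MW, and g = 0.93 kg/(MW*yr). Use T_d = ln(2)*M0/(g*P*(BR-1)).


Breeding gain G = BR - 1 = 1.162 - 1 = 0.162
Fissile production rate = g * P * G = 0.93 * 896 * 0.162 = 134.99136 kg/yr
T_d = ln(2) * M0 / (g * P * G)
T_d = ln(2) * 8492 / 134.99136 = 43.604 yr

43.604


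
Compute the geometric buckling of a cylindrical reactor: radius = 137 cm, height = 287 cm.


B^2 = (2.405/R)^2 + (pi/H)^2
B^2 = (2.405/137)^2 + (pi/287)^2
B^2 = 4.2799e-04 /cm^2

4.2799e-04


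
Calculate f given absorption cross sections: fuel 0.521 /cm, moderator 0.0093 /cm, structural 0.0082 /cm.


f = Sigma_a_fuel / (Sigma_a_fuel + Sigma_a_mod + Sigma_a_other)
f = 0.521 / (0.521 + 0.0093 + 0.0082)
f = 0.96750

0.96750


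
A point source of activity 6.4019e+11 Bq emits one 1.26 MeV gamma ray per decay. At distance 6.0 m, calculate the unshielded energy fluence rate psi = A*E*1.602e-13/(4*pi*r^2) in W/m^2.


psi = A * E * 1.602e-13 / (4*pi*r^2)
psi = 6.4019e+11 * 1.26 * 1.602e-13 / (4*pi*6.0^2)
psi = 2.8565e-04 W/m^2

2.8565e-04


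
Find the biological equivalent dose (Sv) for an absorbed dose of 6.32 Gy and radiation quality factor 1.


H = D * Q
H = 6.32 * 1
H = 6.3200 Sv

6.3200


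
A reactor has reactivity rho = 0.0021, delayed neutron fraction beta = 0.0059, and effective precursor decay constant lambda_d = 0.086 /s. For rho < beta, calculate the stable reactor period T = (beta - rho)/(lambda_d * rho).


T = (beta - rho) / (lambda_d * rho)
T = (0.0059 - 0.0021) / (0.086 * 0.0021)
T = 21.041 s

21.041


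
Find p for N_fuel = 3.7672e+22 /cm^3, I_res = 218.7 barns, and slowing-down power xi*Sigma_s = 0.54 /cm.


p = exp(-N * I * 1e-24 / (xi*Sigma_s))
p = exp(-3.7672e+22 * 218.7 * 1e-24 / 0.54)
p = 2.3654e-07

2.3654e-07


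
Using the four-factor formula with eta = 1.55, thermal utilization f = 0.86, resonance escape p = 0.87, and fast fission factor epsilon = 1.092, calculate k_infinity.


k_inf = eta * f * p * epsilon
k_inf = 1.55 * 0.86 * 0.87 * 1.092
k_inf = 1.2664

1.2664


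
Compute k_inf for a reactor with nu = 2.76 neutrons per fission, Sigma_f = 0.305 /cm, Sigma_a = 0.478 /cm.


k_inf = nu * Sigma_f / Sigma_a
k_inf = 2.76 * 0.305 / 0.478
k_inf = 1.7611

1.7611


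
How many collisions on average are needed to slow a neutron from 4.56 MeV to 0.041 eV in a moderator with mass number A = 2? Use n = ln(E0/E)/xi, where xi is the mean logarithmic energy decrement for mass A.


xi = 1 + (A-1)^2/(2A)*ln((A-1)/(A+1)) = 0.7253469 (for A = 2)
n = ln(E0/E) / xi
n = ln(4.56e6 / 0.041) / 0.7253469
n = ln(1.112195e+08) / 0.7253469 = 25.542

25.542


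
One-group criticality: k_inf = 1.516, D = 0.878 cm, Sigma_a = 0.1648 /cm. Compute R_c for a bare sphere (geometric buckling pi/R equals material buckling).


L^2 = D / Sigma_a = 0.878 / 0.1648 = 5.327670 cm^2
B_m^2 = (k_inf - 1) / L^2 = (1.516 - 1) / 5.327670 = 0.09685285 /cm^2
For a bare sphere: B_g = pi/R, so R_c = pi / sqrt(B_m^2)
R_c = pi / sqrt(0.09685285) = 10.095 cm

10.095


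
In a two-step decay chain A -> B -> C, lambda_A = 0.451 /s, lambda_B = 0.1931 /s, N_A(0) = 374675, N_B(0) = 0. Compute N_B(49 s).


N_B(t) = lambda_A * N_A0 / (lambda_B - lambda_A) * [exp(-lambda_A*t) - exp(-lambda_B*t)]
exp(-0.451*49) = 2.526540e-10; exp(-0.1931*49) = 7.775871e-05
N_B = 0.451 * 374675 / (0.1931 - 0.451) * (2.526540e-10 - 7.775871e-05)
N_B = 50.948

50.948


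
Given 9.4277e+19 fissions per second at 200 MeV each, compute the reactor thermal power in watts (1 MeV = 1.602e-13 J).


P = fission_rate * E_MeV * 1.602e-13
P = 9.4277e+19 * 200 * 1.602e-13
P = 3.0206e+09 W

3.0206e+09


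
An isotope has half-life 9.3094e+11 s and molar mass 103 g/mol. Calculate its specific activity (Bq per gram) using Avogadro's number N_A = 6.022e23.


lambda = ln(2) / t_half = ln(2) / 9.3094e+11 = 7.445670e-13 /s
SA = lambda * N_A / M
SA = 7.445670e-13 * 6.022e23 / 103
SA = 4.3532e+09 Bq/g

4.3532e+09


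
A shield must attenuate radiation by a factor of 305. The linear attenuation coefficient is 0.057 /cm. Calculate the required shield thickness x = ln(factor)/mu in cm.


x = ln(factor) / mu
x = ln(305) / 0.057
x = 100.36 cm

100.36


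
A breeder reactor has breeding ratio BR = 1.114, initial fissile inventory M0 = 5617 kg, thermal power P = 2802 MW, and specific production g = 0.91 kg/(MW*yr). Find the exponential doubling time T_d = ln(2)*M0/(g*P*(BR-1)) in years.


Breeding gain G = BR - 1 = 1.114 - 1 = 0.114
Fissile production rate = g * P * G = 0.91 * 2802 * 0.114 = 290.67948 kg/yr
T_d = ln(2) * M0 / (g * P * G)
T_d = ln(2) * 5617 / 290.67948 = 13.394 yr

13.394


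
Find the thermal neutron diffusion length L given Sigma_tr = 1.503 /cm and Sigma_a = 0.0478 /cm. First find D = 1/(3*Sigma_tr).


D = 1 / (3 * Sigma_tr) = 1 / (3 * 1.503) = 0.2217787 cm
L = sqrt(D / Sigma_a)
L = sqrt(0.2217787 / 0.0478)
L = 2.1540 cm

2.1540


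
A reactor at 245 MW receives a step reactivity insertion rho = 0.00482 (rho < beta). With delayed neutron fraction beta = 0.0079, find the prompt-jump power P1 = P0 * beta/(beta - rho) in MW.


P1/P0 = beta / (beta - rho)
P1/P0 = 0.0079 / (0.0079 - 0.00482) = 2.564935
P1 = 245 * 2.564935 = 628.41 MW

628.41


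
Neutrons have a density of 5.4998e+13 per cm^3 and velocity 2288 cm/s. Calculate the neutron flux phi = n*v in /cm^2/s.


phi = n * v
phi = 5.4998e+13 * 2288
phi = 1.2584e+17 /cm^2/s

1.2584e+17


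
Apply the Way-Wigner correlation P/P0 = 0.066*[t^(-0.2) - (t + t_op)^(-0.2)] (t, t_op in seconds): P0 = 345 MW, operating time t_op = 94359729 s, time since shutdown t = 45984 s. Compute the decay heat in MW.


P/P0 = 0.066 * [t^(-0.2) - (t + t_op)^(-0.2)]
P/P0 = 0.066 * [45984^(-0.2) - (45984 + 94359729)^(-0.2)]
P/P0 = 0.066 * [0.1168096 - 0.02540975] = 0.006032390
P = 345 * 0.006032390 = 2.0812 MW

2.0812


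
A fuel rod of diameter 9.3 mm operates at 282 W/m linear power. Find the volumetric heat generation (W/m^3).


r = D / 2 / 1000 = 9.3 / 2 / 1000 = 0.00465 m
q''' = q' / (pi * r^2)
q''' = 282 / (pi * 0.00465^2)
q''' = 4.1514e+06 W/m^3

4.1514e+06


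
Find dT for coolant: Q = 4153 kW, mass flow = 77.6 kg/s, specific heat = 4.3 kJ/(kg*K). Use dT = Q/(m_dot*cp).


dT = Q / (m_dot * cp)
dT = 4153 / (77.6 * 4.3)
dT = 12.446 C

12.446


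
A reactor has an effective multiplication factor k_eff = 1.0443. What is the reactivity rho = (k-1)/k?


rho = (k_eff - 1) / k_eff
rho = (1.0443 - 1) / 1.0443
rho = 0.042421

0.042421


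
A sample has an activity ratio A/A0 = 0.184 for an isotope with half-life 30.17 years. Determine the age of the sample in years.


lambda = ln(2) / t_half = ln(2) / 30.17 = 0.02297472 /yr
t = -ln(A/A0) / lambda
t = -ln(0.184) / 0.02297472
t = 73.682 yr

73.682


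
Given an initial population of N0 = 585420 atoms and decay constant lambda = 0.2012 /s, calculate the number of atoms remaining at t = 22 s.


N = N0 * exp(-lambda * t)
N = 585420 * exp(-0.2012 * 22)
N = 7000.1

7000.1


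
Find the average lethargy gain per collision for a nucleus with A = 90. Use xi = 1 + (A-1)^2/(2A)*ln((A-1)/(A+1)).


xi = 1 + (A-1)^2/(2A) * ln((A-1)/(A+1))
xi = 1 + (90-1)^2/(2*90) * ln((90-1)/(90 +1))
xi = 0.022059

0.022059


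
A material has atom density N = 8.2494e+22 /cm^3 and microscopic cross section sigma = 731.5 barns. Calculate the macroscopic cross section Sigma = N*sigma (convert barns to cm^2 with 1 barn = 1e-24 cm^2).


Sigma = N * sigma_barns * 1e-24
Sigma = 8.2494e+22 * 731.5 * 1e-24
Sigma = 60.344 /cm

60.344


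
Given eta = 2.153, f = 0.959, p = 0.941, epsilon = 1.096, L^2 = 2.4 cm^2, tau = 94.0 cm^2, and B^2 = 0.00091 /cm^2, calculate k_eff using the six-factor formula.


k_inf = eta*f*p*eps = 2.153*0.959*0.941*1.096 = 2.129427
P_TNL = 1/(1 + L^2*B^2) = 1/(1 + 2.4*0.00091) = 0.9978208
P_FNL = exp(-B^2*tau) = exp(-0.00091*94.0) = 0.9180164
k_eff = k_inf * P_TNL * P_FNL = 2.129427 * 0.9978208 * 0.9180164
k_eff = 1.9506

1.9506


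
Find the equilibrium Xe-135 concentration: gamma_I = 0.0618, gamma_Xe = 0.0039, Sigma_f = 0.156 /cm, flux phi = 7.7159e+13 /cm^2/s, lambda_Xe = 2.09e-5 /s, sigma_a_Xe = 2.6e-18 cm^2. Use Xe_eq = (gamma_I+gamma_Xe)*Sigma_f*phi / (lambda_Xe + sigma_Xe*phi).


Xe_eq = (gamma_I + gamma_Xe) * Sigma_f * phi / (lambda_Xe + sigma_Xe * phi)
Numerator = (0.0618 + 0.0039) * 0.156 * 7.7159e+13 = 7.908180e+11
Denominator = 2.09e-5 + 2.6e-18 * 7.7159e+13 = 2.215134e-04
Xe_eq = 7.908180e+11 / 2.215134e-04 = 3.5701e+15 /cm^3

3.5701e+15


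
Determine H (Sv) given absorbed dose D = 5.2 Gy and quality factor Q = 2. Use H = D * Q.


H = D * Q
H = 5.2 * 2
H = 10.400 Sv

10.400


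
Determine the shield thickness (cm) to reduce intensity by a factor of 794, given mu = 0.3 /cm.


x = ln(factor) / mu
x = ln(794) / 0.3
x = 22.257 cm

22.257


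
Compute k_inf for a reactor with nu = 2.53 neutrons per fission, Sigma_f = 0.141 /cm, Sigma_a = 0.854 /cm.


k_inf = nu * Sigma_f / Sigma_a
k_inf = 2.53 * 0.141 / 0.854
k_inf = 0.41772

0.41772


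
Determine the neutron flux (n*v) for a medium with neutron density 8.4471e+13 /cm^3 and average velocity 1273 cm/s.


phi = n * v
phi = 8.4471e+13 * 1273
phi = 1.0753e+17 /cm^2/s

1.0753e+17


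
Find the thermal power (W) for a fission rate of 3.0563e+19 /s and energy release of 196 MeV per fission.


P = fission_rate * E_MeV * 1.602e-13
P = 3.0563e+19 * 196 * 1.602e-13
P = 9.5965e+08 W

9.5965e+08


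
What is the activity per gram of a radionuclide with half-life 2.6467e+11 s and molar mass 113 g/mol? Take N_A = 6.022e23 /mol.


lambda = ln(2) / t_half = ln(2) / 2.6467e+11 = 2.618911e-12 /s
SA = lambda * N_A / M
SA = 2.618911e-12 * 6.022e23 / 113
SA = 1.3957e+10 Bq/g

1.3957e+10


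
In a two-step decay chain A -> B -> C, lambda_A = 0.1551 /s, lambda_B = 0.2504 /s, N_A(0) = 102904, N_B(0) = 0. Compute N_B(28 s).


N_B(t) = lambda_A * N_A0 / (lambda_B - lambda_A) * [exp(-lambda_A*t) - exp(-lambda_B*t)]
exp(-0.1551*28) = 0.01300008; exp(-0.2504*28) = 9.017259e-04
N_B = 0.1551 * 102904 / (0.2504 - 0.1551) * (0.01300008 - 9.017259e-04)
N_B = 2026.2

2026.2


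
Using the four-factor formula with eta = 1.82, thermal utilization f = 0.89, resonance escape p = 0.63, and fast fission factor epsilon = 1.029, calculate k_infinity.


k_inf = eta * f * p * epsilon
k_inf = 1.82 * 0.89 * 0.63 * 1.029
k_inf = 1.0501

1.0501


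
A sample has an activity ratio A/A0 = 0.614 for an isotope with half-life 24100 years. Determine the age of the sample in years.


lambda = ln(2) / t_half = ln(2) / 24100 = 2.876129e-05 /yr
t = -ln(A/A0) / lambda
t = -ln(0.614) / 2.876129e-05
t = 16959 yr

16959


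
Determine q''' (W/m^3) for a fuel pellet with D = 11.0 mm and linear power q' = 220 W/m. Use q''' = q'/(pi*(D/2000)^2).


r = D / 2 / 1000 = 11.0 / 2 / 1000 = 0.0055 m
q''' = q' / (pi * r^2)
q''' = 220 / (pi * 0.0055^2)
q''' = 2.3150e+06 W/m^3

2.3150e+06


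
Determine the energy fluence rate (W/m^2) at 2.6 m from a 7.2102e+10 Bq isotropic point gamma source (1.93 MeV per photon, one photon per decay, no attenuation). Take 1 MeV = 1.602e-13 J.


psi = A * E * 1.602e-13 / (4*pi*r^2)
psi = 7.2102e+10 * 1.93 * 1.602e-13 / (4*pi*2.6^2)
psi = 2.6243e-04 W/m^2

2.6243e-04


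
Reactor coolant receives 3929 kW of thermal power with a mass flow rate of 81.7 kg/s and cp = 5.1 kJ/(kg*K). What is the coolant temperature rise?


dT = Q / (m_dot * cp)
dT = 3929 / (81.7 * 5.1)
dT = 9.4295 C

9.4295


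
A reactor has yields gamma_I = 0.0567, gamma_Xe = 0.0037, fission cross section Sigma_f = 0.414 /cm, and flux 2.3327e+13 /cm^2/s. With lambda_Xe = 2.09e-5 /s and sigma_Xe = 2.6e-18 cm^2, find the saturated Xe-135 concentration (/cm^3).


Xe_eq = (gamma_I + gamma_Xe) * Sigma_f * phi / (lambda_Xe + sigma_Xe * phi)
Numerator = (0.0567 + 0.0037) * 0.414 * 2.3327e+13 = 5.833056e+11
Denominator = 2.09e-5 + 2.6e-18 * 2.3327e+13 = 8.155020e-05
Xe_eq = 5.833056e+11 / 8.155020e-05 = 7.1527e+15 /cm^3

7.1527e+15


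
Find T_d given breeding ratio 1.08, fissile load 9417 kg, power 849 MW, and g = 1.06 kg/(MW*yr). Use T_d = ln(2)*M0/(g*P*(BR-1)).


Breeding gain G = BR - 1 = 1.08 - 1 = 0.08
Fissile production rate = g * P * G = 1.06 * 849 * 0.08 = 71.9952 kg/yr
T_d = ln(2) * M0 / (g * P * G)
T_d = ln(2) * 9417 / 71.9952 = 90.664 yr

90.664


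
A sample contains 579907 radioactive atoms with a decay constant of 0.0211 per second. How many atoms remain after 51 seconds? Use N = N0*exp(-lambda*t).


N = N0 * exp(-lambda * t)
N = 579907 * exp(-0.0211 * 51)
N = 197703

197703


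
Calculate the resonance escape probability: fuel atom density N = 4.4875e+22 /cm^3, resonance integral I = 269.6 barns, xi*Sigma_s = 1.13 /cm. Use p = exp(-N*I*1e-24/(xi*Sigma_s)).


p = exp(-N * I * 1e-24 / (xi*Sigma_s))
p = exp(-4.4875e+22 * 269.6 * 1e-24 / 1.13)
p = 2.2400e-05

2.2400e-05


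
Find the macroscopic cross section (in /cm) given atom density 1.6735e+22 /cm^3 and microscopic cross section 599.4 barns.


Sigma = N * sigma_barns * 1e-24
Sigma = 1.6735e+22 * 599.4 * 1e-24
Sigma = 10.031 /cm

10.031


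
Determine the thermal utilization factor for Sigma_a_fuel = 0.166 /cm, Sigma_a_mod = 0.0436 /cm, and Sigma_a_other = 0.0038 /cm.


f = Sigma_a_fuel / (Sigma_a_fuel + Sigma_a_mod + Sigma_a_other)
f = 0.166 / (0.166 + 0.0436 + 0.0038)
f = 0.77788

0.77788


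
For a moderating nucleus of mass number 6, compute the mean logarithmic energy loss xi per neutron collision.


xi = 1 + (A-1)^2/(2A) * ln((A-1)/(A+1))
xi = 1 + (6-1)^2/(2*6) * ln((6-1)/(6 +1))
xi = 0.29902

0.29902


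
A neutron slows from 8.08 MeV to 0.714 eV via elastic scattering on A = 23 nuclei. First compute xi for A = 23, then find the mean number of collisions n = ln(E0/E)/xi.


xi = 1 + (A-1)^2/(2A)*ln((A-1)/(A+1)) = 0.08448899 (for A = 23)
n = ln(E0/E) / xi
n = ln(8.08e6 / 0.714) / 0.08448899
n = ln(1.131653e+07) / 0.08448899 = 192.24

192.24


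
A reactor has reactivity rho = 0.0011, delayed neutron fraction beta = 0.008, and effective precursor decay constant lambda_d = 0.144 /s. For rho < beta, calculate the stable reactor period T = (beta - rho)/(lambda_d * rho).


T = (beta - rho) / (lambda_d * rho)
T = (0.008 - 0.0011) / (0.144 * 0.0011)
T = 43.561 s

43.561


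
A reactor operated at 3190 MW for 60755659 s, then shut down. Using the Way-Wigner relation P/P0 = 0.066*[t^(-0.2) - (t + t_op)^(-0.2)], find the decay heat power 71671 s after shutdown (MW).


P/P0 = 0.066 * [t^(-0.2) - (t + t_op)^(-0.2)]
P/P0 = 0.066 * [71671^(-0.2) - (71671 + 60755659)^(-0.2)]
P/P0 = 0.066 * [0.1068886 - 0.02774471] = 0.005223497
P = 3190 * 0.005223497 = 16.663 MW

16.663


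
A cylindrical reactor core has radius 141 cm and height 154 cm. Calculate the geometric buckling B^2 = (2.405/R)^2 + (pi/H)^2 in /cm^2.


B^2 = (2.405/R)^2 + (pi/H)^2
B^2 = (2.405/141)^2 + (pi/154)^2
B^2 = 7.0709e-04 /cm^2

7.0709e-04


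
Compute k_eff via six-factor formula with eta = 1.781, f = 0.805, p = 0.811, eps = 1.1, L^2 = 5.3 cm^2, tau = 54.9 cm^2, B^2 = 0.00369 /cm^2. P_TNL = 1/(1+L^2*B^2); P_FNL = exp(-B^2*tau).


k_inf = eta*f*p*eps = 1.781*0.805*0.811*1.1 = 1.279008
P_TNL = 1/(1 + L^2*B^2) = 1/(1 + 5.3*0.00369) = 0.9808181
P_FNL = exp(-B^2*tau) = exp(-0.00369*54.9) = 0.8166203
k_eff = k_inf * P_TNL * P_FNL = 1.279008 * 0.9808181 * 0.8166203
k_eff = 1.0244

1.0244


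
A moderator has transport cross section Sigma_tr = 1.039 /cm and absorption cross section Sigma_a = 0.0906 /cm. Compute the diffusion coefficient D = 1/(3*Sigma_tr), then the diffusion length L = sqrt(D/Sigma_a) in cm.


D = 1 / (3 * Sigma_tr) = 1 / (3 * 1.039) = 0.3208213 cm
L = sqrt(D / Sigma_a)
L = sqrt(0.3208213 / 0.0906)
L = 1.8818 cm

1.8818
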